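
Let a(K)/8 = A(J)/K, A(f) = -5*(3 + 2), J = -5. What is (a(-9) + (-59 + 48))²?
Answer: 10201/81 ≈ 125.94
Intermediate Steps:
A(f) = -25 (A(f) = -5*5 = -25)
a(K) = -200/K (a(K) = 8*(-25/K) = -200/K)
(a(-9) + (-59 + 48))² = (-200/(-9) + (-59 + 48))² = (-200*(-⅑) - 11)² = (200/9 - 11)² = (101/9)² = 10201/81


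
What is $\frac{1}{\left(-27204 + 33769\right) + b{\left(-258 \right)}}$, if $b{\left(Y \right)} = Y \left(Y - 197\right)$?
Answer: $\frac{1}{123955} \approx 8.0674 \cdot 10^{-6}$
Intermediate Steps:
$b{\left(Y \right)} = Y \left(-197 + Y\right)$
$\frac{1}{\left(-27204 + 33769\right) + b{\left(-258 \right)}} = \frac{1}{\left(-27204 + 33769\right) - 258 \left(-197 - 258\right)} = \frac{1}{6565 - -117390} = \frac{1}{6565 + 117390} = \frac{1}{123955}$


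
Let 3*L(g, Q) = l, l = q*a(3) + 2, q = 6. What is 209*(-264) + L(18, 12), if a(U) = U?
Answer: -165508/3 ≈ -55169.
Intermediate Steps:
l = 20 (l = 6*3 + 2 = 18 + 2 = 20)
L(g, Q) = 20/3 (L(g, Q) = (1/3)*20 = 20/3)
209*(-264) + L(18, 12) = 209*(-264) + 20/3 = -55176 + 20/3 = -165508/3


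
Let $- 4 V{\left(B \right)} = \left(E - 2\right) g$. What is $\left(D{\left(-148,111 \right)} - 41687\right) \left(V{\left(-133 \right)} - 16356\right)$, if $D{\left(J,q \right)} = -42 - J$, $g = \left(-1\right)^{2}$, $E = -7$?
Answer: $\frac{2720021115}{4} \approx 6.8001 \cdot 10^{8}$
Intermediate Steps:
$g = 1$
$V{\left(B \right)} = \frac{9}{4}$ ($V{\left(B \right)} = - \frac{\left(-7 - 2\right) 1}{4} = - \frac{\left(-9\right) 1}{4} = \left(- \frac{1}{4}\right) \left(-9\right) = \frac{9}{4}$)
$\left(D{\left(-148,111 \right)} - 41687\right) \left(V{\left(-133 \right)} - 16356\right) = \left(\left(-42 - -148\right) - 41687\right) \left(\frac{9}{4} - 16356\right) = \left(\left(-42 + 148\right) - 41687\right) \left(- \frac{65415}{4}\right) = \left(106 - 41687\right) \left(- \frac{65415}{4}\right) = \left(-41581\right) \left(- \frac{65415}{4}\right) = \frac{2720021115}{4}$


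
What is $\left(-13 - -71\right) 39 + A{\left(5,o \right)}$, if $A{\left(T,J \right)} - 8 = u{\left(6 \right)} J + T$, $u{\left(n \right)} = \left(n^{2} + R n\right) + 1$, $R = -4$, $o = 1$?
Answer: $2288$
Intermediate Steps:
$u{\left(n \right)} = 1 + n^{2} - 4 n$ ($u{\left(n \right)} = \left(n^{2} - 4 n\right) + 1 = 1 + n^{2} - 4 n$)
$A{\left(T,J \right)} = 8 + T + 13 J$ ($A{\left(T,J \right)} = 8 + \left(\left(1 + 6^{2} - 24\right) J + T\right) = 8 + \left(\left(1 + 36 - 24\right) J + T\right) = 8 + \left(13 J + T\right) = 8 + \left(T + 13 J\right) = 8 + T + 13 J$)
$\left(-13 - -71\right) 39 + A{\left(5,o \right)} = \left(-13 - -71\right) 39 + \left(8 + 5 + 13 \cdot 1\right) = \left(-13 + 71\right) 39 + \left(8 + 5 + 13\right) = 58 \cdot 39 + 26 = 2262 + 26 = 2288$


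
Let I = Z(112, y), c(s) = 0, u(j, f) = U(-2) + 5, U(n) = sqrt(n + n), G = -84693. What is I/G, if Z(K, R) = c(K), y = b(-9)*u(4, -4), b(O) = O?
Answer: 0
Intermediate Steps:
U(n) = sqrt(2)*sqrt(n) (U(n) = sqrt(2*n) = sqrt(2)*sqrt(n))
u(j, f) = 5 + 2*I (u(j, f) = sqrt(2)*sqrt(-2) + 5 = sqrt(2)*(I*sqrt(2)) + 5 = 2*I + 5 = 5 + 2*I)
y = -45 - 18*I (y = -9*(5 + 2*I) = -45 - 18*I ≈ -45.0 - 18.0*I)
Z(K, R) = 0
I = 0
I/G = 0/(-84693) = 0*(-1/84693) = 0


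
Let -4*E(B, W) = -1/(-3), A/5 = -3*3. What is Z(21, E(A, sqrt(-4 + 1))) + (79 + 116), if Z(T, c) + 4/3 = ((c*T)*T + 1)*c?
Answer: 9439/48 ≈ 196.65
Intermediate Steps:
A = -45 (A = 5*(-3*3) = 5*(-9) = -45)
E(B, W) = -1/12 (E(B, W) = -(-1)/(4*(-3)) = -(-1)*(-1)/(4*3) = -1/4*1/3 = -1/12)
Z(T, c) = -4/3 + c*(1 + c*T**2) (Z(T, c) = -4/3 + ((c*T)*T + 1)*c = -4/3 + ((T*c)*T + 1)*c = -4/3 + (c*T**2 + 1)*c = -4/3 + (1 + c*T**2)*c = -4/3 + c*(1 + c*T**2))
Z(21, E(A, sqrt(-4 + 1))) + (79 + 116) = (-4/3 - 1/12 + 21**2*(-1/12)**2) + (79 + 116) = (-4/3 - 1/12 + 441*(1/144)) + 195 = (-4/3 - 1/12 + 49/16) + 195 = 79/48 + 195 = 9439/48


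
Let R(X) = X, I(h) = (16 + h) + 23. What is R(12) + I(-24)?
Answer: 27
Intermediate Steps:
I(h) = 39 + h
R(12) + I(-24) = 12 + (39 - 24) = 12 + 15 = 27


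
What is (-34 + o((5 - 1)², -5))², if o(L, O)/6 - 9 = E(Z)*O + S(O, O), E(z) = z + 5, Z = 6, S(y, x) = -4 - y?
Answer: 92416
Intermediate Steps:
E(z) = 5 + z
o(L, O) = 30 + 60*O (o(L, O) = 54 + 6*((5 + 6)*O + (-4 - O)) = 54 + 6*(11*O + (-4 - O)) = 54 + 6*(-4 + 10*O) = 54 + (-24 + 60*O) = 30 + 60*O)
(-34 + o((5 - 1)², -5))² = (-34 + (30 + 60*(-5)))² = (-34 + (30 - 300))² = (-34 - 270)² = (-304)² = 92416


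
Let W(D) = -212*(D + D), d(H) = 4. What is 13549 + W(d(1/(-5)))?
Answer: 11853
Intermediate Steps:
W(D) = -424*D
13549 + W(d(1/(-5))) = 13549 - 424*4 = 13549 - 1696 = 11853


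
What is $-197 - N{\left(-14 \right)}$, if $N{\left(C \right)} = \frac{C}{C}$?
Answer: $-198$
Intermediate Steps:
$N{\left(C \right)} = 1$
$-197 - N{\left(-14 \right)} = -197 - 1 = -198$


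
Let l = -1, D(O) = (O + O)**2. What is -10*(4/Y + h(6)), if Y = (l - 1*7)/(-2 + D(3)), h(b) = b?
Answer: 110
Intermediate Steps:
D(O) = 4*O**2 (D(O) = (2*O)**2 = 4*O**2)
Y = -4/17 (Y = (-1 - 1*7)/(-2 + 4*3**2) = (-1 - 7)/(-2 + 4*9) = -8/(-2 + 36) = -8/34 = -8*1/34 = -4/17 ≈ -0.23529)
-10*(4/Y + h(6)) = -10*(4/(-4/17) + 6) = -10*(4*(-17/4) + 6) = -10*(-17 + 6) = -10*(-11) = 110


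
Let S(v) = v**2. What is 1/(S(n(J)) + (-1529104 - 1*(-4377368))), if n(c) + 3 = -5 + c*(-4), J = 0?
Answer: 1/2848328 ≈ 3.5108e-7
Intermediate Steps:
n(c) = -8 - 4*c (n(c) = -3 + (-5 + c*(-4)) = -3 + (-5 - 4*c) = -8 - 4*c)
1/(S(n(J)) + (-1529104 - 1*(-4377368))) = 1/((-8 - 4*0)**2 + (-1529104 - 1*(-4377368))) = 1/((-8 + 0)**2 + (-1529104 + 4377368)) = 1/((-8)**2 + 2848264) = 1/(64 + 2848264) = 1/2848328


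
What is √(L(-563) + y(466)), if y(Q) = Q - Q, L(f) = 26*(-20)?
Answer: 2*I*√130 ≈ 22.803*I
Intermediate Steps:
L(f) = -520
y(Q) = 0
√(L(-563) + y(466)) = √(-520 + 0) = √(-520) = 2*I*√130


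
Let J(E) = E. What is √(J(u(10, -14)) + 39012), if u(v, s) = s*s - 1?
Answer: √39207 ≈ 198.01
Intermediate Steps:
u(v, s) = -1 + s² (u(v, s) = s² - 1 = -1 + s²)
√(J(u(10, -14)) + 39012) = √((-1 + (-14)²) + 39012) = √((-1 + 196) + 39012) = √(195 + 39012) = √39207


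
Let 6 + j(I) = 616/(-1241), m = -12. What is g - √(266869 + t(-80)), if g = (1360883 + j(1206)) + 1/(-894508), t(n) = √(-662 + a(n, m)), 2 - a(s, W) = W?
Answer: 1510687815105187/1110084428 - √(266869 + 18*I*√2) ≈ 1.3604e+6 - 0.024638*I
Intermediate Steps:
a(s, W) = 2 - W
j(I) = -8062/1241 (j(I) = -6 + 616/(-1241) = -6 + 616*(-1/1241) = -6 - 616/1241 = -8062/1241)
t(n) = 18*I*√2 (t(n) = √(-662 + (2 - 1*(-12))) = √(-662 + (2 + 12)) = √(-662 + 14) = √(-648) = 18*I*√2)
g = 1510687815105187/1110084428 (g = (1360883 - 8062/1241) + 1/(-894508) = 1688847741/1241 - 1/894508 = 1510687815105187/1110084428 ≈ 1.3609e+6)
g - √(266869 + t(-80)) = 1510687815105187/1110084428 - √(266869 + 18*I*√2)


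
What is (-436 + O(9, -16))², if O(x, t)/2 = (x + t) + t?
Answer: 232324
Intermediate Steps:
O(x, t) = 2*x + 4*t (O(x, t) = 2*((x + t) + t) = 2*((t + x) + t) = 2*(x + 2*t) = 2*x + 4*t)
(-436 + O(9, -16))² = (-436 + (2*9 + 4*(-16)))² = (-436 + (18 - 64))² = (-436 - 46)² = (-482)² = 232324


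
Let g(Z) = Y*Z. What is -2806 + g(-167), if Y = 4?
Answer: -3474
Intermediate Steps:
g(Z) = 4*Z
-2806 + g(-167) = -2806 + 4*(-167) = -2806 - 668 = -3474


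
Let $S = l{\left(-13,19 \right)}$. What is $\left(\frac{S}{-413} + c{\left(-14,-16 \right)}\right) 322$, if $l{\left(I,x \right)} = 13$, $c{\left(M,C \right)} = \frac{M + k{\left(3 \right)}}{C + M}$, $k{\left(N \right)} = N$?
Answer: $\frac{95519}{885} \approx 107.93$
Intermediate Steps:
$c{\left(M,C \right)} = \frac{3 + M}{C + M}$ ($c{\left(M,C \right)} = \frac{M + 3}{C + M} = \frac{3 + M}{C + M}$)
$S = 13$
$\left(\frac{S}{-413} + c{\left(-14,-16 \right)}\right) 322 = \left(\frac{13}{-413} + \frac{3 - 14}{-16 - 14}\right) 322 = \left(13 \left(- \frac{1}{413}\right) + \frac{1}{-30} \left(-11\right)\right) 322 = \left(- \frac{13}{413} - - \frac{11}{30}\right) 322 = \left(- \frac{13}{413} + \frac{11}{30}\right) 322 = \frac{4153}{12390} \cdot 322 = \frac{95519}{885}$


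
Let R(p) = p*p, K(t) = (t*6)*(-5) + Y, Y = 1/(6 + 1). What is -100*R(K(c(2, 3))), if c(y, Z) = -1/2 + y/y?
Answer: -1081600/49 ≈ -22073.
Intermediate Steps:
c(y, Z) = ½ (c(y, Z) = -1*½ + 1 = -½ + 1 = ½)
Y = ⅐ (Y = 1/7 = ⅐ ≈ 0.14286)
K(t) = ⅐ - 30*t (K(t) = (t*6)*(-5) + ⅐ = (6*t)*(-5) + ⅐ = -30*t + ⅐ = ⅐ - 30*t)
R(p) = p²
-100*R(K(c(2, 3))) = -100*(⅐ - 30*½)² = -100*(⅐ - 15)² = -100*(-104/7)² = -100*10816/49 = -1081600/49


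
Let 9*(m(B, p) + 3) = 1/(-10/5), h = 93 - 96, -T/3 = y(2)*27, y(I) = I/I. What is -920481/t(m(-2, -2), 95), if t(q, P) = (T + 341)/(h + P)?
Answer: -21171063/65 ≈ -3.2571e+5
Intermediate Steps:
y(I) = 1
T = -81 (T = -3*27 = -81)
h = -3
m(B, p) = -55/18 (m(B, p) = -3 + 1/(9*((-10/5))) = -3 + 1/(9*((-10*1/5))) = -3 + (1/9)/(-2) = -3 + (1/9)*(-1/2) = -3 - 1/18 = -55/18)
t(q, P) = 260/(-3 + P) (t(q, P) = (-81 + 341)/(-3 + P) = 260/(-3 + P))
-920481/t(m(-2, -2), 95) = -920481/(260/(-3 + 95)) = -920481/(260/92) = -920481/(260*(1/92)) = -920481/65/23 = -920481*23/65 = -21171063/65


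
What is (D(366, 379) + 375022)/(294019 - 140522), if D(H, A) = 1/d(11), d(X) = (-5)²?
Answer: 9375551/3837425 ≈ 2.4432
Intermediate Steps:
d(X) = 25
D(H, A) = 1/25
(D(366, 379) + 375022)/(294019 - 140522) = (1/25 + 375022)/(294019 - 140522) = (9375551/25)/153497 = (9375551/25)*(1/153497) = 9375551/3837425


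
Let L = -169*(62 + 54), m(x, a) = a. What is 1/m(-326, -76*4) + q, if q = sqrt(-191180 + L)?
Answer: -1/304 + 4*I*sqrt(13174) ≈ -0.0032895 + 459.11*I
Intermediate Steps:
L = -19604 (L = -169*116 = -19604)
q = 4*I*sqrt(13174) (q = sqrt(-191180 - 19604) = sqrt(-210784) = 4*I*sqrt(13174) ≈ 459.11*I)
1/m(-326, -76*4) + q = 1/(-76*4) + 4*I*sqrt(13174) = 1/(-304) + 4*I*sqrt(13174) = -1/304 + 4*I*sqrt(13174)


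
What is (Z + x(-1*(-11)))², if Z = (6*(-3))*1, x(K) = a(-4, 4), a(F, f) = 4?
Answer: 196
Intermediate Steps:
x(K) = 4
Z = -18 (Z = -18*1 = -18)
(Z + x(-1*(-11)))² = (-18 + 4)² = (-14)² = 196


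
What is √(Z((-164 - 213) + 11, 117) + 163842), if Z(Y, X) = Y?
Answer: 6*√4541 ≈ 404.32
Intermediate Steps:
√(Z((-164 - 213) + 11, 117) + 163842) = √(((-164 - 213) + 11) + 163842) = √((-377 + 11) + 163842) = √(-366 + 163842) = √163476 = 6*√4541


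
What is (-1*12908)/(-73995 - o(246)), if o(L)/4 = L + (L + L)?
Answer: 12908/76947 ≈ 0.16775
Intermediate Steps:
o(L) = 12*L (o(L) = 4*(L + (L + L)) = 4*(L + 2*L) = 4*(3*L) = 12*L)
(-1*12908)/(-73995 - o(246)) = (-1*12908)/(-73995 - 12*246) = -12908/(-73995 - 1*2952) = -12908/(-73995 - 2952) = -12908/(-76947) = -12908*(-1/76947) = 12908/76947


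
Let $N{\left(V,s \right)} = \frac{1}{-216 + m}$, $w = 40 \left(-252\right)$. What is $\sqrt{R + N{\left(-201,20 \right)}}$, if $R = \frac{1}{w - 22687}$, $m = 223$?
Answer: $\frac{6 \sqrt{4259710}}{32767} \approx 0.37792$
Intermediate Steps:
$w = -10080$
$N{\left(V,s \right)} = \frac{1}{7}$ ($N{\left(V,s \right)} = \frac{1}{-216 + 223} = \frac{1}{7}$)
$R = - \frac{1}{32767}$ ($R = \frac{1}{-10080 - 22687} = \frac{1}{-32767} = - \frac{1}{32767} \approx -3.0519 \cdot 10^{-5}$)
$\sqrt{R + N{\left(-201,20 \right)}} = \sqrt{- \frac{1}{32767} + \frac{1}{7}} = \sqrt{\frac{4680}{32767}} = \frac{6 \sqrt{4259710}}{32767}$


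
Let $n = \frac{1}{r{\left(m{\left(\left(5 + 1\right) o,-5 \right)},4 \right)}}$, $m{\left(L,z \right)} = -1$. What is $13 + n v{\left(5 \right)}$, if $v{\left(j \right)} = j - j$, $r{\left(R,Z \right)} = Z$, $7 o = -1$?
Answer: $13$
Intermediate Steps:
$o = - \frac{1}{7}$ ($o = \frac{1}{7} \left(-1\right) = - \frac{1}{7} \approx -0.14286$)
$n = \frac{1}{4} \approx 0.25$
$v{\left(j \right)} = 0$
$13 + n v{\left(5 \right)} = 13 + \frac{1}{4} \cdot 0 = 13 + 0 = 13$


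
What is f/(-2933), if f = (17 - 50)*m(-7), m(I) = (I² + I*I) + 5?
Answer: 3399/2933 ≈ 1.1589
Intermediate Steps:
m(I) = 5 + 2*I² (m(I) = (I² + I²) + 5 = 2*I² + 5 = 5 + 2*I²)
f = -3399 (f = (17 - 50)*(5 + 2*(-7)²) = -33*(5 + 2*49) = -33*(5 + 98) = -33*103 = -3399)
f/(-2933) = -3399/(-2933) = -3399*(-1/2933) = 3399/2933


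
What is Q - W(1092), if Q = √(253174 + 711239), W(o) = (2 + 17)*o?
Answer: -20748 + 3*√107157 ≈ -19766.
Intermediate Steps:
W(o) = 19*o
Q = 3*√107157 (Q = √964413 = 3*√107157 ≈ 982.04)
Q - W(1092) = 3*√107157 - 19*1092 = 3*√107157 - 1*20748 = 3*√107157 - 20748 = -20748 + 3*√107157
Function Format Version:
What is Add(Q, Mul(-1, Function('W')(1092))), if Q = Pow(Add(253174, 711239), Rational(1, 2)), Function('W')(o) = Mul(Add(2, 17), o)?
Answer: Add(-20748, Mul(3, Pow(107157, Rational(1, 2)))) ≈ -19766.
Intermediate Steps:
Function('W')(o) = Mul(19, o)
Q = Mul(3, Pow(107157, Rational(1, 2))) (Q = Pow(964413, Rational(1, 2)) = Mul(3, Pow(107157, Rational(1, 2))) ≈ 982.04)
Add(Q, Mul(-1, Function('W')(1092))) = Add(Mul(3, Pow(107157, Rational(1, 2))), Mul(-1, Mul(19, 1092))) = Add(Mul(3, Pow(107157, Rational(1, 2))), Mul(-1, 20748)) = Add(Mul(3, Pow(107157, Rational(1, 2))), -20748) = Add(-20748, Mul(3, Pow(107157, Rational(1, 2))))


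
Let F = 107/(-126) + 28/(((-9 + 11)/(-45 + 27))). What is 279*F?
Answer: -987629/14 ≈ -70545.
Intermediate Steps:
F = -31859/126 (F = 107*(-1/126) + 28/((2/(-18))) = -107/126 + 28/((2*(-1/18))) = -107/126 + 28/(-⅑) = -107/126 + 28*(-9) = -107/126 - 252 = -31859/126 ≈ -252.85)
279*F = 279*(-31859/126) = -987629/14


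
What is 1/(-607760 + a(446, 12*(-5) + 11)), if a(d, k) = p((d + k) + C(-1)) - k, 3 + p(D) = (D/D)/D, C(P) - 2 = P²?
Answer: -400/243085599 ≈ -1.6455e-6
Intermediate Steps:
C(P) = 2 + P²
p(D) = -3 + 1/D (p(D) = -3 + (D/D)/D = -3 + 1/D)
a(d, k) = -3 + 1/(3 + d + k) - k (a(d, k) = (-3 + 1/((d + k) + (2 + (-1)²))) - k = (-3 + 1/((d + k) + (2 + 1))) - k = (-3 + 1/((d + k) + 3)) - k = (-3 + 1/(3 + d + k)) - k = -3 + 1/(3 + d + k) - k)
1/(-607760 + a(446, 12*(-5) + 11)) = 1/(-607760 + (1 - (3 + (12*(-5) + 11))*(3 + 446 + (12*(-5) + 11)))/(3 + 446 + (12*(-5) + 11))) = 1/(-607760 + (1 - (3 + (-60 + 11))*(3 + 446 + (-60 + 11)))/(3 + 446 + (-60 + 11))) = 1/(-607760 + (1 - (3 - 49)*(3 + 446 - 49))/(3 + 446 - 49)) = 1/(-607760 + (1 - 1*(-46)*400)/400) = 1/(-607760 + (1 + 18400)/400) = 1/(-607760 + (1/400)*18401) = 1/(-607760 + 18401/400) = 1/(-243085599/400) = -400/243085599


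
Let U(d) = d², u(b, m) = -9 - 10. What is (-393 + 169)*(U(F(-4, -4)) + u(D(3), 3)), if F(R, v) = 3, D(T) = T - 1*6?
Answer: 2240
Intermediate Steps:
D(T) = -6 + T (D(T) = T - 6 = -6 + T)
u(b, m) = -19
(-393 + 169)*(U(F(-4, -4)) + u(D(3), 3)) = (-393 + 169)*(3² - 19) = -224*(9 - 19) = -224*(-10) = 2240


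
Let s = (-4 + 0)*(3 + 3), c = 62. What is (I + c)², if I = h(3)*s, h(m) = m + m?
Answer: 6724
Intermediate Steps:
s = -24 (s = -4*6 = -24)
h(m) = 2*m
I = -144 (I = (2*3)*(-24) = 6*(-24) = -144)
(I + c)² = (-144 + 62)² = (-82)² = 6724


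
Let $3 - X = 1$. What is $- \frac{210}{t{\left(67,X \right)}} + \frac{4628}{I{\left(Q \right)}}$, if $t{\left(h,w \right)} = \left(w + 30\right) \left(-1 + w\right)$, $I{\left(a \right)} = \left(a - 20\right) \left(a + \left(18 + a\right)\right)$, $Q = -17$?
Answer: $\frac{743}{592} \approx 1.2551$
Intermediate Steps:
$I{\left(a \right)} = \left(-20 + a\right) \left(18 + 2 a\right)$
$X = 2$ ($X = 3 - 1 = 2$)
$t{\left(h,w \right)} = \left(-1 + w\right) \left(30 + w\right)$ ($t{\left(h,w \right)} = \left(30 + w\right) \left(-1 + w\right) = \left(-1 + w\right) \left(30 + w\right)$)
$- \frac{210}{t{\left(67,X \right)}} + \frac{4628}{I{\left(Q \right)}} = - \frac{210}{-30 + 2^{2} + 29 \cdot 2} + \frac{4628}{-360 - -374 + 2 \left(-17\right)^{2}} = - \frac{210}{-30 + 4 + 58} + \frac{4628}{-360 + 374 + 2 \cdot 289} = - \frac{210}{32} + \frac{4628}{-360 + 374 + 578} = \left(-210\right) \frac{1}{32} + \frac{4628}{592} = - \frac{105}{16} + 4628 \cdot \frac{1}{592} = - \frac{105}{16} + \frac{1157}{148} = \frac{743}{592}$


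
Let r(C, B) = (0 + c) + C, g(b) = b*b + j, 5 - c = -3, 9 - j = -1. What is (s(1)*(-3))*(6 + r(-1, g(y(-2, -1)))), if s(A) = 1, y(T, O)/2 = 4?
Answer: -39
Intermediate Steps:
j = 10 (j = 9 - 1*(-1) = 9 + 1 = 10)
c = 8 (c = 5 - 1*(-3) = 5 + 3 = 8)
y(T, O) = 8 (y(T, O) = 2*4 = 8)
g(b) = 10 + b² (g(b) = b*b + 10 = b² + 10 = 10 + b²)
r(C, B) = 8 + C (r(C, B) = (0 + 8) + C = 8 + C)
(s(1)*(-3))*(6 + r(-1, g(y(-2, -1)))) = (1*(-3))*(6 + (8 - 1)) = -3*(6 + 7) = -3*13 = -39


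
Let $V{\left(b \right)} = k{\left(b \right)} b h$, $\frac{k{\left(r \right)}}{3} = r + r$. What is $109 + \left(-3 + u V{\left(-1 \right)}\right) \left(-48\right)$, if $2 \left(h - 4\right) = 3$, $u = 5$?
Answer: $-7667$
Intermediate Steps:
$k{\left(r \right)} = 6 r$ ($k{\left(r \right)} = 3 \left(r + r\right) = 3 \cdot 2 r = 6 r$)
$h = \frac{11}{2}$ ($h = 4 + \frac{1}{2} \cdot 3 = 4 + \frac{3}{2} = \frac{11}{2} \approx 5.5$)
$V{\left(b \right)} = 33 b^{2}$ ($V{\left(b \right)} = 6 b b \frac{11}{2} = 6 b^{2} \cdot \frac{11}{2} = 33 b^{2}$)
$109 + \left(-3 + u V{\left(-1 \right)}\right) \left(-48\right) = 109 + \left(-3 + 5 \cdot 33 \left(-1\right)^{2}\right) \left(-48\right) = 109 + \left(-3 + 5 \cdot 33 \cdot 1\right) \left(-48\right) = 109 + \left(-3 + 5 \cdot 33\right) \left(-48\right) = 109 + \left(-3 + 165\right) \left(-48\right) = 109 + 162 \left(-48\right) = 109 - 7776 = -7667$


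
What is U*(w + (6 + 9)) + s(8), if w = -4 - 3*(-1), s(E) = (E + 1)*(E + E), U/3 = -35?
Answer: -1326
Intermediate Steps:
U = -105 (U = 3*(-35) = -105)
s(E) = 2*E*(1 + E) (s(E) = (1 + E)*(2*E) = 2*E*(1 + E))
w = -1 (w = -4 + 3 = -1)
U*(w + (6 + 9)) + s(8) = -105*(-1 + (6 + 9)) + 2*8*(1 + 8) = -105*(-1 + 15) + 2*8*9 = -105*14 + 144 = -1470 + 144 = -1326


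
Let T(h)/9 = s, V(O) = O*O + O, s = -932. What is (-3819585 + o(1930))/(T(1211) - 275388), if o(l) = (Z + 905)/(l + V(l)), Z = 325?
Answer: 474743858779/35271086592 ≈ 13.460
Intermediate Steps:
V(O) = O + O² (V(O) = O² + O = O + O²)
T(h) = -8388 (T(h) = 9*(-932) = -8388)
o(l) = 1230/(l + l*(1 + l)) (o(l) = (325 + 905)/(l + l*(1 + l)) = 1230/(l + l*(1 + l)))
(-3819585 + o(1930))/(T(1211) - 275388) = (-3819585 + 1230/(1930*(2 + 1930)))/(-8388 - 275388) = (-3819585 + 1230*(1/1930)/1932)/(-283776) = (-3819585 + 1230*(1/1930)*(1/1932))*(-1/283776) = (-3819585 + 41/124292)*(-1/283776) = -474743858779/124292*(-1/283776) = 474743858779/35271086592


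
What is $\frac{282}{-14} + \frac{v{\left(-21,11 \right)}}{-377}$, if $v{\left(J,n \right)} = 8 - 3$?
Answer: $- \frac{53192}{2639} \approx -20.156$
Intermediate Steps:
$v{\left(J,n \right)} = 5$
$\frac{282}{-14} + \frac{v{\left(-21,11 \right)}}{-377} = \frac{282}{-14} + \frac{5}{-377} = 282 \left(- \frac{1}{14}\right) + 5 \left(- \frac{1}{377}\right) = - \frac{141}{7} - \frac{5}{377} = - \frac{53192}{2639}$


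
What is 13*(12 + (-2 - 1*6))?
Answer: 52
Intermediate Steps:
13*(12 + (-2 - 1*6)) = 13*(12 + (-2 - 6)) = 13*(12 - 8) = 13*4 = 52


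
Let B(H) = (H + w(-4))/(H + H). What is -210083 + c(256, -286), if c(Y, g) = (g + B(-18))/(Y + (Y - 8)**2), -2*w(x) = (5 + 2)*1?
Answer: -934180298309/4446720 ≈ -2.1008e+5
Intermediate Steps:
w(x) = -7/2 (w(x) = -(5 + 2)/2 = -7/2)
B(H) = (-7/2 + H)/(2*H) (B(H) = (H - 7/2)/(H + H) = (-7/2 + H)/((2*H)) = (-7/2 + H)*(1/(2*H)) = (-7/2 + H)/(2*H))
c(Y, g) = (43/72 + g)/(Y + (-8 + Y)**2) (c(Y, g) = (g + (1/4)*(-7 + 2*(-18))/(-18))/(Y + (Y - 8)**2) = (g + (1/4)*(-1/18)*(-7 - 36))/(Y + (-8 + Y)**2) = (g + (1/4)*(-1/18)*(-43))/(Y + (-8 + Y)**2) = (g + 43/72)/(Y + (-8 + Y)**2) = (43/72 + g)/(Y + (-8 + Y)**2))
-210083 + c(256, -286) = -210083 + (43/72 - 286)/(256 + (-8 + 256)**2) = -210083 - 20549/72/(256 + 248**2) = -210083 - 20549/72/(256 + 61504) = -210083 - 20549/72/61760 = -210083 + (1/61760)*(-20549/72) = -210083 - 20549/4446720 = -934180298309/4446720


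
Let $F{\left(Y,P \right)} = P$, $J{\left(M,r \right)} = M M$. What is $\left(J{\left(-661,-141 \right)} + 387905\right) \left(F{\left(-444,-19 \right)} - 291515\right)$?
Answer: $-240464823084$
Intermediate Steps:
$J{\left(M,r \right)} = M^{2}$
$\left(J{\left(-661,-141 \right)} + 387905\right) \left(F{\left(-444,-19 \right)} - 291515\right) = \left(\left(-661\right)^{2} + 387905\right) \left(-19 - 291515\right) = \left(436921 + 387905\right) \left(-291534\right) = 824826 \left(-291534\right) = -240464823084$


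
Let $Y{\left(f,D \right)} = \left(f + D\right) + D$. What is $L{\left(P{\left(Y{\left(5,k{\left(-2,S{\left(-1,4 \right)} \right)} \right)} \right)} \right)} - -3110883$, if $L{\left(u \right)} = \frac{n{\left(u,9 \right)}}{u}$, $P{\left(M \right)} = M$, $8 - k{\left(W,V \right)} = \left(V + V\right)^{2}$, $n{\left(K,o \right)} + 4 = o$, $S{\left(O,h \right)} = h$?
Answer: $\frac{332864476}{107} \approx 3.1109 \cdot 10^{6}$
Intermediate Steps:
$n{\left(K,o \right)} = -4 + o$
$k{\left(W,V \right)} = 8 - 4 V^{2}$ ($k{\left(W,V \right)} = 8 - \left(V + V\right)^{2} = 8 - \left(2 V\right)^{2} = 8 - 4 V^{2}$)
$Y{\left(f,D \right)} = f + 2 D$ ($Y{\left(f,D \right)} = \left(D + f\right) + D = f + 2 D$)
$L{\left(u \right)} = \frac{5}{u}$ ($L{\left(u \right)} = \frac{-4 + 9}{u} = \frac{5}{u}$)
$L{\left(P{\left(Y{\left(5,k{\left(-2,S{\left(-1,4 \right)} \right)} \right)} \right)} \right)} - -3110883 = \frac{5}{5 + 2 \left(8 - 4 \cdot 4^{2}\right)} - -3110883 = \frac{5}{5 + 2 \left(8 - 64\right)} + 3110883 = \frac{5}{5 + 2 \left(-56\right)} + 3110883 = \frac{5}{5 - 112} + 3110883 = \frac{5}{-107} + 3110883 = 5 \left(- \frac{1}{107}\right) + 3110883 = - \frac{5}{107} + 3110883 = \frac{332864476}{107}$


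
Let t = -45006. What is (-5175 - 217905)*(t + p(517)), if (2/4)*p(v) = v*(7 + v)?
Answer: -110828374800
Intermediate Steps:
p(v) = 2*v*(7 + v) (p(v) = 2*(v*(7 + v)) = 2*v*(7 + v))
(-5175 - 217905)*(t + p(517)) = (-5175 - 217905)*(-45006 + 2*517*(7 + 517)) = -223080*(-45006 + 2*517*524) = -223080*(-45006 + 541816) = -223080*496810 = -110828374800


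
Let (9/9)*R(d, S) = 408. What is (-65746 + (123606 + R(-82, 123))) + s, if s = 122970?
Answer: 181238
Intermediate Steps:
R(d, S) = 408
(-65746 + (123606 + R(-82, 123))) + s = (-65746 + (123606 + 408)) + 122970 = (-65746 + 124014) + 122970 = 58268 + 122970 = 181238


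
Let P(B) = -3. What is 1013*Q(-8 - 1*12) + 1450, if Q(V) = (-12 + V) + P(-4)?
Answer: -34005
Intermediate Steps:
Q(V) = -15 + V (Q(V) = (-12 + V) - 3 = -15 + V)
1013*Q(-8 - 1*12) + 1450 = 1013*(-15 + (-8 - 1*12)) + 1450 = 1013*(-15 + (-8 - 12)) + 1450 = 1013*(-15 - 20) + 1450 = 1013*(-35) + 1450 = -35455 + 1450 = -34005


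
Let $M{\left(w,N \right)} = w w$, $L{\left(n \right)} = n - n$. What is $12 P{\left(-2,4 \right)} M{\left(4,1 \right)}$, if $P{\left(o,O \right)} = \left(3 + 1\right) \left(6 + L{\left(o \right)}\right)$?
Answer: $4608$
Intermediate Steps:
$L{\left(n \right)} = 0$
$M{\left(w,N \right)} = w^{2}$
$P{\left(o,O \right)} = 24$ ($P{\left(o,O \right)} = \left(3 + 1\right) \left(6 + 0\right) = 4 \cdot 6 = 24$)
$12 P{\left(-2,4 \right)} M{\left(4,1 \right)} = 12 \cdot 24 \cdot 4^{2} = 288 \cdot 16 = 4608$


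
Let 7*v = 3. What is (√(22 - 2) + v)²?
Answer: 989/49 + 12*√5/7 ≈ 24.017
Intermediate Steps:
v = 3/7 (v = (⅐)*3 = 3/7 ≈ 0.42857)
(√(22 - 2) + v)² = (√(22 - 2) + 3/7)² = (√20 + 3/7)² = (2*√5 + 3/7)² = (3/7 + 2*√5)²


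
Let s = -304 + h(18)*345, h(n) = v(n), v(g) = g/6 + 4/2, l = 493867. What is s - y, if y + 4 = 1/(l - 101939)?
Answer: 558497399/391928 ≈ 1425.0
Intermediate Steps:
y = -1567711/391928 (y = -4 + 1/(493867 - 101939) = -4 + 1/391928 = -1567711/391928 ≈ -4.0000)
v(g) = 2 + g/6 (v(g) = g*(⅙) + 4*(½) = g/6 + 2 = 2 + g/6)
h(n) = 2 + n/6
s = 1421 (s = -304 + (2 + (⅙)*18)*345 = -304 + (2 + 3)*345 = -304 + 5*345 = -304 + 1725 = 1421)
s - y = 1421 - 1*(-1567711/391928) = 1421 + 1567711/391928 = 558497399/391928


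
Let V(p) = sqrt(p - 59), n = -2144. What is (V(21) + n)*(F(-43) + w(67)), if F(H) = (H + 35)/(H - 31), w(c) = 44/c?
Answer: -60672/37 + 1896*I*sqrt(38)/2479 ≈ -1639.8 + 4.7147*I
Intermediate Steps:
V(p) = sqrt(-59 + p)
F(H) = (35 + H)/(-31 + H)
(V(21) + n)*(F(-43) + w(67)) = (sqrt(-59 + 21) - 2144)*((35 - 43)/(-31 - 43) + 44/67) = (sqrt(-38) - 2144)*(-8/(-74) + 44*(1/67)) = (I*sqrt(38) - 2144)*(-1/74*(-8) + 44/67) = (-2144 + I*sqrt(38))*(4/37 + 44/67) = (-2144 + I*sqrt(38))*(1896/2479) = -60672/37 + 1896*I*sqrt(38)/2479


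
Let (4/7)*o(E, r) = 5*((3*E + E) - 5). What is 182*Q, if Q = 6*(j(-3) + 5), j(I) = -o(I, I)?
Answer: 167895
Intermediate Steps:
o(E, r) = -175/4 + 35*E (o(E, r) = 7*(5*((3*E + E) - 5))/4 = 7*(5*(4*E - 5))/4 = 7*(5*(-5 + 4*E))/4 = 7*(-25 + 20*E)/4 = -175/4 + 35*E)
j(I) = 175/4 - 35*I (j(I) = -(-175/4 + 35*I) = 175/4 - 35*I)
Q = 1845/2 (Q = 6*((175/4 - 35*(-3)) + 5) = 6*((175/4 + 105) + 5) = 6*(595/4 + 5) = 6*(615/4) = 1845/2 ≈ 922.50)
182*Q = 182*(1845/2) = 167895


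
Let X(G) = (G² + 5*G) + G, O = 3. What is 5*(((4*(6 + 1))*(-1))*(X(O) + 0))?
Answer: -3780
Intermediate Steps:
X(G) = G² + 6*G
5*(((4*(6 + 1))*(-1))*(X(O) + 0)) = 5*(((4*(6 + 1))*(-1))*(3*(6 + 3) + 0)) = 5*(((4*7)*(-1))*(3*9 + 0)) = 5*((28*(-1))*(27 + 0)) = 5*(-28*27) = 5*(-756) = -3780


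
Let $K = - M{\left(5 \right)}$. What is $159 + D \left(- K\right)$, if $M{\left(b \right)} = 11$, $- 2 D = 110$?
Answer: $-446$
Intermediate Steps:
$D = -55$ ($D = \left(- \frac{1}{2}\right) 110 = -55$)
$K = -11$ ($K = \left(-1\right) 11 = -11$)
$159 + D \left(- K\right) = 159 - 55 \left(\left(-1\right) \left(-11\right)\right) = 159 - 605 = -446$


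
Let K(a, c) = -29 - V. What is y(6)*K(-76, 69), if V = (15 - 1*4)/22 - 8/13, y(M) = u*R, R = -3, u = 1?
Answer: 2253/26 ≈ 86.654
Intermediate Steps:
y(M) = -3 (y(M) = 1*(-3) = -3)
V = -3/26 (V = (15 - 4)*(1/22) - 8*1/13 = 11*(1/22) - 8/13 = ½ - 8/13 = -3/26 ≈ -0.11538)
K(a, c) = -751/26 (K(a, c) = -29 - 1*(-3/26) = -29 + 3/26 = -751/26)
y(6)*K(-76, 69) = -3*(-751/26) = 2253/26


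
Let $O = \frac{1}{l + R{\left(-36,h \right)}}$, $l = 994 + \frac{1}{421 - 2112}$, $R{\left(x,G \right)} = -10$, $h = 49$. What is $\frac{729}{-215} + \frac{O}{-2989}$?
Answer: $- \frac{3625700545648}{1069308009805} \approx -3.3907$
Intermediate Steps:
$l = \frac{1680853}{1691}$ ($l = 994 + \frac{1}{-1691} = 994 - \frac{1}{1691} = \frac{1680853}{1691} \approx 994.0$)
$O = \frac{1691}{1663943}$ ($O = \frac{1}{\frac{1680853}{1691} - 10} = \frac{1}{\frac{1663943}{1691}} = \frac{1691}{1663943} \approx 0.0010163$)
$\frac{729}{-215} + \frac{O}{-2989} = \frac{729}{-215} + \frac{1691}{1663943 \left(-2989\right)} = 729 \left(- \frac{1}{215}\right) + \frac{1691}{1663943} \left(- \frac{1}{2989}\right) = - \frac{729}{215} - \frac{1691}{4973525627} = - \frac{3625700545648}{1069308009805}$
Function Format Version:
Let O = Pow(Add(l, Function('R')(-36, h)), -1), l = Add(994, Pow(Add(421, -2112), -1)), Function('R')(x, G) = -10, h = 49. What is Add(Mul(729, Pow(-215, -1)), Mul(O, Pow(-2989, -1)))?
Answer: Rational(-3625700545648, 1069308009805) ≈ -3.3907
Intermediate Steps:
l = Rational(1680853, 1691) (l = Add(994, Pow(-1691, -1)) = Add(994, Rational(-1, 1691)) = Rational(1680853, 1691) ≈ 994.00)
O = Rational(1691, 1663943) (O = Pow(Add(Rational(1680853, 1691), -10), -1) = Pow(Rational(1663943, 1691), -1) = Rational(1691, 1663943) ≈ 0.0010163)
Add(Mul(729, Pow(-215, -1)), Mul(O, Pow(-2989, -1))) = Add(Mul(729, Pow(-215, -1)), Mul(Rational(1691, 1663943), Pow(-2989, -1))) = Add(Mul(729, Rational(-1, 215)), Mul(Rational(1691, 1663943), Rational(-1, 2989))) = Add(Rational(-729, 215), Rational(-1691, 4973525627)) = Rational(-3625700545648, 1069308009805)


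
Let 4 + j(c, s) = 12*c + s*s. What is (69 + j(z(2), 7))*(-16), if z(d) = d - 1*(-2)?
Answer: -2592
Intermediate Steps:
z(d) = 2 + d (z(d) = d + 2 = 2 + d)
j(c, s) = -4 + s² + 12*c (j(c, s) = -4 + (12*c + s*s) = -4 + (12*c + s²) = -4 + (s² + 12*c) = -4 + s² + 12*c)
(69 + j(z(2), 7))*(-16) = (69 + (-4 + 7² + 12*(2 + 2)))*(-16) = (69 + (-4 + 49 + 12*4))*(-16) = (69 + (-4 + 49 + 48))*(-16) = (69 + 93)*(-16) = 162*(-16) = -2592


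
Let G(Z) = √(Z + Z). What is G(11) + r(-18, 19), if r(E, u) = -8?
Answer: -8 + √22 ≈ -3.3096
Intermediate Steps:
G(Z) = √2*√Z (G(Z) = √(2*Z) = √2*√Z)
G(11) + r(-18, 19) = √2*√11 - 8 = √22 - 8 = -8 + √22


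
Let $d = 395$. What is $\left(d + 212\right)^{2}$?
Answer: $368449$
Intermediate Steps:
$\left(d + 212\right)^{2} = \left(395 + 212\right)^{2} = 607^{2} = 368449$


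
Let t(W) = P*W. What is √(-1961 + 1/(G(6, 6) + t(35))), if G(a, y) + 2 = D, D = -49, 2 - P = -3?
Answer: I*√7538053/62 ≈ 44.283*I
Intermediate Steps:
P = 5 (P = 2 - 1*(-3) = 2 + 3 = 5)
G(a, y) = -51 (G(a, y) = -2 - 49 = -51)
t(W) = 5*W
√(-1961 + 1/(G(6, 6) + t(35))) = √(-1961 + 1/(-51 + 5*35)) = √(-1961 + 1/(-51 + 175)) = √(-1961 + 1/124) = √(-243163/124) = I*√7538053/62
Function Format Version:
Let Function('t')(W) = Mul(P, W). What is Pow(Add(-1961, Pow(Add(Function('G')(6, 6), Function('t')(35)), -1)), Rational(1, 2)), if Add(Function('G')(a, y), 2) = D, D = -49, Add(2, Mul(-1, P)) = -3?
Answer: Mul(Rational(1, 62), I, Pow(7538053, Rational(1, 2))) ≈ Mul(44.283, I)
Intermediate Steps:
P = 5 (P = Add(2, Mul(-1, -3)) = Add(2, 3) = 5)
Function('G')(a, y) = -51 (Function('G')(a, y) = Add(-2, -49) = -51)
Function('t')(W) = Mul(5, W)
Pow(Add(-1961, Pow(Add(Function('G')(6, 6), Function('t')(35)), -1)), Rational(1, 2)) = Pow(Add(-1961, Pow(Add(-51, Mul(5, 35)), -1)), Rational(1, 2)) = Pow(Add(-1961, Pow(Add(-51, 175), -1)), Rational(1, 2)) = Pow(Add(-1961, Pow(124, -1)), Rational(1, 2)) = Pow(Add(-1961, Rational(1, 124)), Rational(1, 2)) = Pow(Rational(-243163, 124), Rational(1, 2)) = Mul(Rational(1, 62), I, Pow(7538053, Rational(1, 2)))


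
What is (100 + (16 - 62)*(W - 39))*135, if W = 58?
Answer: -104490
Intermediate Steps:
(100 + (16 - 62)*(W - 39))*135 = (100 + (16 - 62)*(58 - 39))*135 = (100 - 46*19)*135 = (100 - 874)*135 = -774*135 = -104490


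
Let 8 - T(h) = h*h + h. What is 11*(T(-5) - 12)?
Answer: -264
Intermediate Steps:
T(h) = 8 - h - h² (T(h) = 8 - (h*h + h) = 8 - (h² + h) = 8 - (h + h²) = 8 + (-h - h²) = 8 - h - h²)
11*(T(-5) - 12) = 11*((8 - 1*(-5) - 1*(-5)²) - 12) = 11*((8 + 5 - 1*25) - 12) = 11*((8 + 5 - 25) - 12) = 11*(-12 - 12) = 11*(-24) = -264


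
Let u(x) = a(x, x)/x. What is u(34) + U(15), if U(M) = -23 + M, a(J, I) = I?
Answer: -7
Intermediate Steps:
u(x) = 1 (u(x) = x/x = 1)
u(34) + U(15) = 1 + (-23 + 15) = 1 - 8 = -7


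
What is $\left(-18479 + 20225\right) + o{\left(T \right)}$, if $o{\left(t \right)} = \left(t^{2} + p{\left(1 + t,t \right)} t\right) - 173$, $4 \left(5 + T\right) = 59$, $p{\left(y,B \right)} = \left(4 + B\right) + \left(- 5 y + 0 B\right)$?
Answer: $\frac{20449}{16} \approx 1278.1$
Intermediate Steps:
$p{\left(y,B \right)} = 4 + B - 5 y$ ($p{\left(y,B \right)} = \left(4 + B\right) + \left(- 5 y + 0\right) = \left(4 + B\right) - 5 y = 4 + B - 5 y$)
$T = \frac{39}{4}$ ($T = -5 + \frac{1}{4} \cdot 59 = -5 + \frac{59}{4} = \frac{39}{4} \approx 9.75$)
$o{\left(t \right)} = -173 + t^{2} + t \left(-1 - 4 t\right)$ ($o{\left(t \right)} = \left(t^{2} + \left(4 + t - 5 \left(1 + t\right)\right) t\right) - 173 = \left(t^{2} + \left(4 + t - \left(5 + 5 t\right)\right) t\right) - 173 = \left(t^{2} + \left(-1 - 4 t\right) t\right) - 173 = \left(t^{2} + t \left(-1 - 4 t\right)\right) - 173 = -173 + t^{2} + t \left(-1 - 4 t\right)$)
$\left(-18479 + 20225\right) + o{\left(T \right)} = \left(-18479 + 20225\right) - \left(\frac{731}{4} + \frac{4563}{16}\right) = 1746 - \frac{7487}{16} = \frac{20449}{16}$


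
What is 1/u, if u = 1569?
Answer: 1/1569 ≈ 0.00063735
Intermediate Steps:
1/u = 1/1569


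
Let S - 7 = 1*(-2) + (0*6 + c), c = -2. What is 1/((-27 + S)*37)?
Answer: -1/888 ≈ -0.0011261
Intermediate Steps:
S = 3 (S = 7 + (1*(-2) + (0*6 - 2)) = 7 + (-2 + (0 - 2)) = 7 + (-2 - 2) = 7 - 4 = 3)
1/((-27 + S)*37) = 1/((-27 + 3)*37) = 1/(-24*37) = 1/(-888) = -1/888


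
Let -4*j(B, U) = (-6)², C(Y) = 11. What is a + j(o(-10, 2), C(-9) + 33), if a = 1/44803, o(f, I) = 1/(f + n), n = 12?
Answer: -403226/44803 ≈ -9.0000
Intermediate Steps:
o(f, I) = 1/(12 + f) (o(f, I) = 1/(f + 12) = 1/(12 + f))
j(B, U) = -9 (j(B, U) = -¼*(-6)² = -¼*36 = -9)
a = 1/44803 ≈ 2.2320e-5
a + j(o(-10, 2), C(-9) + 33) = 1/44803 - 9 = -403226/44803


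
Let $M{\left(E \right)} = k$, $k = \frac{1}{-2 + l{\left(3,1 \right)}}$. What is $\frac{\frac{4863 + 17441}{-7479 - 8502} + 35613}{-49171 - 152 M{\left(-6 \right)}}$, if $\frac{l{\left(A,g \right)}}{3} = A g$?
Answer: $- \frac{569109049}{786148767} \approx -0.72392$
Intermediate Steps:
$l{\left(A,g \right)} = 3 A g$
$k = \frac{1}{7}$ ($k = \frac{1}{-2 + 3 \cdot 3 \cdot 1} = \frac{1}{-2 + 9} = \frac{1}{7} \approx 0.14286$)
$M{\left(E \right)} = \frac{1}{7}$
$\frac{\frac{4863 + 17441}{-7479 - 8502} + 35613}{-49171 - 152 M{\left(-6 \right)}} = \frac{\frac{4863 + 17441}{-7479 - 8502} + 35613}{-49171 - \frac{152}{7}} = \frac{\frac{22304}{-15981} + 35613}{-49171 - \frac{152}{7}} = \frac{22304 \left(- \frac{1}{15981}\right) + 35613}{- \frac{344349}{7}} = \left(- \frac{22304}{15981} + 35613\right) \left(- \frac{7}{344349}\right) = \frac{569109049}{15981} \left(- \frac{7}{344349}\right) = - \frac{569109049}{786148767}$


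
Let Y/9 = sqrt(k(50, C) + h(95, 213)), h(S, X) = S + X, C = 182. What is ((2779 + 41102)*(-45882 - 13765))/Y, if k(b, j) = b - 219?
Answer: -872456669*sqrt(139)/417 ≈ -2.4667e+7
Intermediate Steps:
k(b, j) = -219 + b
Y = 9*sqrt(139) (Y = 9*sqrt((-219 + 50) + (95 + 213)) = 9*sqrt(-169 + 308) = 9*sqrt(139) ≈ 106.11)
((2779 + 41102)*(-45882 - 13765))/Y = ((2779 + 41102)*(-45882 - 13765))/((9*sqrt(139))) = (43881*(-59647))*(sqrt(139)/1251) = -872456669*sqrt(139)/417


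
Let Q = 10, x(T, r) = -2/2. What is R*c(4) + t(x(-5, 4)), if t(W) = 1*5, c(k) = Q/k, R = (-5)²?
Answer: 135/2 ≈ 67.500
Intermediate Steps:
x(T, r) = -1 (x(T, r) = -2*½ = -1)
R = 25
c(k) = 10/k
t(W) = 5
R*c(4) + t(x(-5, 4)) = 25*(10/4) + 5 = 25*(10*(¼)) + 5 = 25*(5/2) + 5 = 125/2 + 5 = 135/2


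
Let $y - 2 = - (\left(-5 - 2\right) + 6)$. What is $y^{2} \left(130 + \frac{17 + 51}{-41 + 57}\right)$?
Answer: $\frac{4833}{4} \approx 1208.3$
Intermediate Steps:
$y = 3$ ($y = 2 - \left(\left(-5 - 2\right) + 6\right) = 2 - \left(-7 + 6\right) = 2 - -1 = 2 + 1 = 3$)
$y^{2} \left(130 + \frac{17 + 51}{-41 + 57}\right) = 3^{2} \left(130 + \frac{17 + 51}{-41 + 57}\right) = 9 \left(130 + \frac{68}{16}\right) = 9 \left(130 + 68 \cdot \frac{1}{16}\right) = 9 \left(130 + \frac{17}{4}\right) = 9 \cdot \frac{537}{4} = \frac{4833}{4}$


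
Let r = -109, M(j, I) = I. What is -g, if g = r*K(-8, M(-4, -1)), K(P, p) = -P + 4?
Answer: 1308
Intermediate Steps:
K(P, p) = 4 - P
g = -1308 (g = -109*(4 - 1*(-8)) = -109*(4 + 8) = -109*12 = -1308)
-g = -1*(-1308) = 1308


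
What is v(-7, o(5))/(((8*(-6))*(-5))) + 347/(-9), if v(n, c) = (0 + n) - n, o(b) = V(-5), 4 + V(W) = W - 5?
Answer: -347/9 ≈ -38.556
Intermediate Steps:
V(W) = -9 + W (V(W) = -4 + (W - 5) = -4 + (-5 + W) = -9 + W)
o(b) = -14 (o(b) = -9 - 5 = -14)
v(n, c) = 0 (v(n, c) = n - n = 0)
v(-7, o(5))/(((8*(-6))*(-5))) + 347/(-9) = 0/(((8*(-6))*(-5))) + 347/(-9) = 0/((-48*(-5))) + 347*(-⅑) = 0/240 - 347/9 = 0*(1/240) - 347/9 = 0 - 347/9 = -347/9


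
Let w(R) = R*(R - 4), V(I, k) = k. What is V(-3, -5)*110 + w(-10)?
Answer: -410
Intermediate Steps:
w(R) = R*(-4 + R)
V(-3, -5)*110 + w(-10) = -5*110 - 10*(-4 - 10) = -550 - 10*(-14) = -550 + 140 = -410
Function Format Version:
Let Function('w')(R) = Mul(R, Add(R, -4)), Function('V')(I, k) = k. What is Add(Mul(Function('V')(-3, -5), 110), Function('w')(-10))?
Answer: -410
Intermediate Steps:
Function('w')(R) = Mul(R, Add(-4, R))
Add(Mul(Function('V')(-3, -5), 110), Function('w')(-10)) = Add(Mul(-5, 110), Mul(-10, Add(-4, -10))) = Add(-550, Mul(-10, -14)) = Add(-550, 140) = -410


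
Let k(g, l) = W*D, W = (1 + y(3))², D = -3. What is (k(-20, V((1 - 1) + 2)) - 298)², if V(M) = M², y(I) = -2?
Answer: 90601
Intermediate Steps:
W = 1 (W = (1 - 2)² = (-1)² = 1)
k(g, l) = -3 (k(g, l) = 1*(-3) = -3)
(k(-20, V((1 - 1) + 2)) - 298)² = (-3 - 298)² = (-301)² = 90601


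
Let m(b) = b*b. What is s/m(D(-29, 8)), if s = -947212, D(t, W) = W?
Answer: -236803/16 ≈ -14800.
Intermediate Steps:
m(b) = b²
s/m(D(-29, 8)) = -947212/(8²) = -947212/64 = -947212*1/64 = -236803/16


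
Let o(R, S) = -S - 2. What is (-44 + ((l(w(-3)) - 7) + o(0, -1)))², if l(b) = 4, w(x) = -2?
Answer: 2304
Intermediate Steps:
o(R, S) = -2 - S
(-44 + ((l(w(-3)) - 7) + o(0, -1)))² = (-44 + ((4 - 7) + (-2 - 1*(-1))))² = (-44 + (-3 + (-2 + 1)))² = (-44 + (-3 - 1))² = (-44 - 4)² = (-48)² = 2304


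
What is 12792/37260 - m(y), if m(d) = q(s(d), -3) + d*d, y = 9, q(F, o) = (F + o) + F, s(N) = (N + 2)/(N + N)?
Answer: -244919/3105 ≈ -78.879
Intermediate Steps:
s(N) = (2 + N)/(2*N) (s(N) = (2 + N)/((2*N)) = (2 + N)*(1/(2*N)) = (2 + N)/(2*N))
q(F, o) = o + 2*F
m(d) = -3 + d**2 + (2 + d)/d (m(d) = (-3 + 2*((2 + d)/(2*d))) + d*d = (-3 + (2 + d)/d) + d**2 = -3 + d**2 + (2 + d)/d)
12792/37260 - m(y) = 12792/37260 - (-2 + 9**2 + 2/9) = 12792*(1/37260) - (-2 + 81 + 2*(1/9)) = 1066/3105 - (-2 + 81 + 2/9) = 1066/3105 - 1*713/9 = 1066/3105 - 713/9 = -244919/3105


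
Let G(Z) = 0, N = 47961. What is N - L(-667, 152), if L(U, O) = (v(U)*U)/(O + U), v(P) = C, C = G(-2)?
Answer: 47961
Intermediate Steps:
C = 0
v(P) = 0
L(U, O) = 0 (L(U, O) = (0*U)/(O + U) = 0/(O + U) = 0)
N - L(-667, 152) = 47961 - 1*0 = 47961 + 0 = 47961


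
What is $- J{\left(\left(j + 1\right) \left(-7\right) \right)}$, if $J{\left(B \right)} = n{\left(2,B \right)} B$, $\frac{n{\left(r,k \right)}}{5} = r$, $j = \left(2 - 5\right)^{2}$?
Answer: $700$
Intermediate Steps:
$j = 9$ ($j = \left(-3\right)^{2} = 9$)
$n{\left(r,k \right)} = 5 r$
$J{\left(B \right)} = 10 B$ ($J{\left(B \right)} = 5 \cdot 2 B = 10 B$)
$- J{\left(\left(j + 1\right) \left(-7\right) \right)} = - 10 \left(9 + 1\right) \left(-7\right) = - 10 \cdot 10 \left(-7\right) = - 10 \left(-70\right) = \left(-1\right) \left(-700\right) = 700$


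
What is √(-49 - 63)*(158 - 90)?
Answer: 272*I*√7 ≈ 719.64*I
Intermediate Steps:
√(-49 - 63)*(158 - 90) = √(-112)*68 = (4*I*√7)*68 = 272*I*√7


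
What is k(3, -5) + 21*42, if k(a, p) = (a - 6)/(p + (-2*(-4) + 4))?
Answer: 6171/7 ≈ 881.57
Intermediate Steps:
k(a, p) = (-6 + a)/(12 + p) (k(a, p) = (-6 + a)/(p + (8 + 4)) = (-6 + a)/(p + 12) = (-6 + a)/(12 + p))
k(3, -5) + 21*42 = (-6 + 3)/(12 - 5) + 21*42 = -3/7 + 882 = 6171/7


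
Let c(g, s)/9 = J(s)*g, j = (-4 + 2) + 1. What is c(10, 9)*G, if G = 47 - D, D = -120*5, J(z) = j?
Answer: -58230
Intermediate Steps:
j = -1 (j = -2 + 1 = -1)
J(z) = -1
c(g, s) = -9*g (c(g, s) = 9*(-g) = -9*g)
D = -600 (D = -20*30 = -600)
G = 647 (G = 47 - 1*(-600) = 47 + 600 = 647)
c(10, 9)*G = -9*10*647 = -90*647 = -58230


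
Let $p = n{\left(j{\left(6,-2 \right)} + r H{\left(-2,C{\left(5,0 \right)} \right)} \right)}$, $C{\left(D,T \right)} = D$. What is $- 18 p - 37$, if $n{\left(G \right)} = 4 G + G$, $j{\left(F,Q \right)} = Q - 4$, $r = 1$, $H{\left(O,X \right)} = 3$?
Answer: $233$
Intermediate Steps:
$j{\left(F,Q \right)} = -4 + Q$
$n{\left(G \right)} = 5 G$
$p = -15$ ($p = 5 \left(\left(-4 - 2\right) + 1 \cdot 3\right) = 5 \left(-6 + 3\right) = 5 \left(-3\right) = -15$)
$- 18 p - 37 = \left(-18\right) \left(-15\right) - 37 = 270 - 37 = 233$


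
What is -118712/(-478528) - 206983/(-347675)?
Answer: 17540044453/20796527800 ≈ 0.84341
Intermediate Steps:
-118712/(-478528) - 206983/(-347675) = -118712*(-1/478528) - 206983*(-1/347675) = 14839/59816 + 206983/347675 = 17540044453/20796527800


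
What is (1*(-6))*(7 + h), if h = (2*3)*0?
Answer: -42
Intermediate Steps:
h = 0 (h = 6*0 = 0)
(1*(-6))*(7 + h) = (1*(-6))*(7 + 0) = -6*7 = -42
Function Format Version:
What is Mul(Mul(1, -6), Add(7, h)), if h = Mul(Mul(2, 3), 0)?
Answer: -42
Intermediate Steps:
h = 0 (h = Mul(6, 0) = 0)
Mul(Mul(1, -6), Add(7, h)) = Mul(Mul(1, -6), Add(7, 0)) = Mul(-6, 7) = -42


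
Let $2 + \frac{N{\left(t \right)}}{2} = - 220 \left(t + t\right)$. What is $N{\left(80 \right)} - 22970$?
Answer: $-93374$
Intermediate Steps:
$N{\left(t \right)} = -4 - 880 t$ ($N{\left(t \right)} = -4 + 2 \left(- 220 \left(t + t\right)\right) = -4 + 2 \left(- 220 \cdot 2 t\right) = -4 + 2 \left(- 440 t\right) = -4 - 880 t$)
$N{\left(80 \right)} - 22970 = \left(-4 - 70400\right) - 22970 = -70404 - 22970 = -93374$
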